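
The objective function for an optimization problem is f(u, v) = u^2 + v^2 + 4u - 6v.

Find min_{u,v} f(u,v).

f(u,v) separates as P(u) + Q(v), so its minimum is min P + min Q.
P'(u) = 2u + 4 vanishes at u ∈ {-2}; Q'(v) = 2v - 6 vanishes at v ∈ {3}.
Local minima of P (where P''>0): P(-2)=-4. Local minima of Q: Q(3)=-9.
So the global minimum of f is P(-2) + Q(3) = -4 − 9 = -13, attained at (-2, 3).

-13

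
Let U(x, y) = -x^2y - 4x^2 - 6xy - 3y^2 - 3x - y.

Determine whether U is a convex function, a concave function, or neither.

The term -x^2y is cubic, so the Hessian is not constant.
∂²U/∂x² = -2y - 8, which takes both signs as y varies (negative for sufficiently large y). A diagonal entry of the Hessian changing sign means the Hessian is neither positive- nor negative-semidefinite on all of R^2.

neither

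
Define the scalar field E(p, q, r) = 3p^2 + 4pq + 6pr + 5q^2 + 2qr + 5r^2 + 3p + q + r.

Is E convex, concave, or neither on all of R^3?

E is quadratic, so its Hessian is the constant matrix H = [[6, 4, 6], [4, 10, 2], [6, 2, 10]].
Leading principal minors: 6, 44, 152.
All positive ⇒ H ≻ 0 ⇒ convex.

convex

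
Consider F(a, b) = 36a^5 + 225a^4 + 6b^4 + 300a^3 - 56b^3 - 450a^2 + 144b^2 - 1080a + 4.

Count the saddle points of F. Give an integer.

F separates as a function of a plus a function of b, so ∇F=0 decouples.
∂F/∂a = 180(a - 1)(a + 1)(a + 2)(a + 3) = 0 at a ∈ {-3, -2, -1, 1}; ∂F/∂b = 24b(b - 4)(b - 3) = 0 at b ∈ {0, 3, 4}.
The Hessian is diagonal: diag(F_aa, F_bb). Second derivatives: F_aa(-3)=-1440, F_aa(-2)=540, F_aa(-1)=-720, F_aa(1)=4320; F_bb(0)=288, F_bb(3)=-72, F_bb(4)=96.
Saddle points occur where the two diagonal entries have opposite signs: (-3, 0), (-3, 4), (-2, 3), (-1, 0), (-1, 4), (1, 3). Count: 6.

6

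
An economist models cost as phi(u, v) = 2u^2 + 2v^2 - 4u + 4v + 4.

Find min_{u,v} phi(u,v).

phi(u,v) separates as P(u) + Q(v) + 4, so its minimum is min P + min Q + 4.
P'(u) = 4u - 4 vanishes at u ∈ {1}; Q'(v) = 4v + 4 vanishes at v ∈ {-1}.
Local minima of P (where P''>0): P(1)=-2. Local minima of Q: Q(-1)=-2.
So the global minimum of phi is P(1) + Q(-1) + 4 = -2 − 2 + 4 = 0, attained at (1, -1).

0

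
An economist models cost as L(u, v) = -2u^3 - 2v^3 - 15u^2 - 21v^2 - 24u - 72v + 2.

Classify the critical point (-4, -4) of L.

The mixed partial ∂²L/∂u∂v is 0, so the Hessian at any point is diag(L_uu, L_vv) = diag(-6(2u + 5), -6(2v + 7)).
At (-4, -4): H = diag(18, 6).
Both eigenvalues are positive, so H is positive definite: a local minimum.

local minimum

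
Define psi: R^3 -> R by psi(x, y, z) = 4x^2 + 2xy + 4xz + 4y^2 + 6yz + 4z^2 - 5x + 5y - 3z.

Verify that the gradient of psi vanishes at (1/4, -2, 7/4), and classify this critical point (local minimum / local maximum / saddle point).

∇psi = (8x + 2y + 4z - 5, 2x + 8y + 6z + 5, 4x + 6y + 8z - 3); substituting (1/4, -2, 7/4) gives ∇psi = (0, 0, 0), so (1/4, -2, 7/4) is indeed a critical point.
The Hessian is constant: H = [[8, 2, 4], [2, 8, 6], [4, 6, 8]].
Leading principal minors: Δ₁ = 8, Δ₂ = 60, Δ₃ = 160.
All leading minors are positive, so H is positive definite: a local minimum.

local minimum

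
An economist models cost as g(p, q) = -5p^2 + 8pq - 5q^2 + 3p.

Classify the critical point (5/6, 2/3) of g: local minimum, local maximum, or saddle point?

The Hessian of g is constant: H = [[-10, 8], [8, -10]].
det(H) = (-10)·(-10) − 8² = 36.
det(H) > 0 and tr(H) = -20 < 0, so H is negative definite and the point is a local maximum.

local maximum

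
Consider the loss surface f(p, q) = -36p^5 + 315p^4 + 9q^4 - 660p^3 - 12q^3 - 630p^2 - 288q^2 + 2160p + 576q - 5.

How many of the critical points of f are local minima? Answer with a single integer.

f separates as a function of p plus a function of q, so ∇f=0 decouples.
∂f/∂p = -180(p - 4)(p - 3)(p - 1)(p + 1) = 0 at p ∈ {-1, 1, 3, 4}; ∂f/∂q = 36(q - 4)(q - 1)(q + 4) = 0 at q ∈ {-4, 1, 4}.
The Hessian is diagonal: diag(f_pp, f_qq). Second derivatives: f_pp(-1)=7200, f_pp(1)=-2160, f_pp(3)=1440, f_pp(4)=-2700; f_qq(-4)=1440, f_qq(1)=-540, f_qq(4)=864.
Local minima occur where both diagonal entries positive: (-1, -4), (-1, 4), (3, -4), (3, 4). Count: 4.

4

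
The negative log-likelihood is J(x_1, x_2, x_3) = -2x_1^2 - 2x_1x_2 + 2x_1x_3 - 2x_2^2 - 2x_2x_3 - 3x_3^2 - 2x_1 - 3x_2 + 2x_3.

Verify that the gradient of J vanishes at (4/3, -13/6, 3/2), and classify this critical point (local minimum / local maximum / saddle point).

local maximum

∇J = (-4x_1 - 2x_2 + 2x_3 - 2, -2x_1 - 4x_2 - 2x_3 - 3, 2x_1 - 2x_2 - 6x_3 + 2); substituting (4/3, -13/6, 3/2) gives ∇J = (0, 0, 0), so (4/3, -13/6, 3/2) is indeed a critical point.
The Hessian is constant: H = [[-4, -2, 2], [-2, -4, -2], [2, -2, -6]].
Leading principal minors: Δ₁ = -4, Δ₂ = 12, Δ₃ = -24.
The minors alternate sign starting negative (−, +, −), so H is negative definite: a local maximum.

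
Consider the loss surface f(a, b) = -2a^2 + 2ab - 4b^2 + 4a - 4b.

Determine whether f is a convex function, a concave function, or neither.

f is quadratic, so its Hessian is the constant matrix H = [[-4, 2], [2, -8]].
det(H) = 28, tr(H) = -12.
det(H) > 0 and tr(H) < 0, so H is negative definite everywhere: concave.

concave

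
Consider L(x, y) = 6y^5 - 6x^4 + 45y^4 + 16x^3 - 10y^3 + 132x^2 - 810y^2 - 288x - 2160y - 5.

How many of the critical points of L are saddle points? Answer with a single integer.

L separates as a function of x plus a function of y, so ∇L=0 decouples.
∂L/∂x = -24(x - 4)(x - 1)(x + 3) = 0 at x ∈ {-3, 1, 4}; ∂L/∂y = 30(y - 3)(y + 2)(y + 3)(y + 4) = 0 at y ∈ {-4, -3, -2, 3}.
The Hessian is diagonal: diag(L_xx, L_yy). Second derivatives: L_xx(-3)=-672, L_xx(1)=288, L_xx(4)=-504; L_yy(-4)=-420, L_yy(-3)=180, L_yy(-2)=-300, L_yy(3)=6300.
Saddle points occur where the two diagonal entries have opposite signs: (-3, -3), (-3, 3), (1, -4), (1, -2), (4, -3), (4, 3). Count: 6.

6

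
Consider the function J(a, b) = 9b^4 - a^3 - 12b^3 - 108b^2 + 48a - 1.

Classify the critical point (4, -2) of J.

The mixed partial ∂²J/∂a∂b is 0, so the Hessian at any point is diag(J_aa, J_bb) = diag(-6a, 36(3b^2 - 2b - 6)).
At (4, -2): H = diag(-24, 360).
The eigenvalues have opposite signs, so H is indefinite: a saddle point.

saddle point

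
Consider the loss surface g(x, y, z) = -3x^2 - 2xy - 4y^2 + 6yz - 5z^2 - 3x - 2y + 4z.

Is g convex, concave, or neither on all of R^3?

g is quadratic, so its Hessian is the constant matrix H = [[-6, -2, 0], [-2, -8, 6], [0, 6, -10]].
Leading principal minors: -6, 44, -224.
Signs alternate −, +, − ⇒ H ≺ 0 ⇒ concave.

concave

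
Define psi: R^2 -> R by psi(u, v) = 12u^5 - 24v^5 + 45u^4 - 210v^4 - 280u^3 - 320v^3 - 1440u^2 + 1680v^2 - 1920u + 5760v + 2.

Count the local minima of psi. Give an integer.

psi separates as a function of u plus a function of v, so ∇psi=0 decouples.
∂psi/∂u = 60(u - 4)(u + 1)(u + 2)(u + 4) = 0 at u ∈ {-4, -2, -1, 4}; ∂psi/∂v = -120(v - 2)(v + 2)(v + 3)(v + 4) = 0 at v ∈ {-4, -3, -2, 2}.
The Hessian is diagonal: diag(psi_uu, psi_vv). Second derivatives: psi_uu(-4)=-2880, psi_uu(-2)=720, psi_uu(-1)=-900, psi_uu(4)=14400; psi_vv(-4)=1440, psi_vv(-3)=-600, psi_vv(-2)=960, psi_vv(2)=-14400.
Local minima occur where both diagonal entries positive: (-2, -4), (-2, -2), (4, -4), (4, -2). Count: 4.

4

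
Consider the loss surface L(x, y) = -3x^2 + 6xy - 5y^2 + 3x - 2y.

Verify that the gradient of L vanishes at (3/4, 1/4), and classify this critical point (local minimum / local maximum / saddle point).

∇L = (-6x + 6y + 3, 6x - 10y - 2); substituting (3/4, 1/4) gives ∇L = (0, 0), so (3/4, 1/4) is indeed a critical point.
The Hessian of L is constant: H = [[-6, 6], [6, -10]].
det(H) = (-6)·(-10) − 6² = 24.
det(H) > 0 and tr(H) = -16 < 0, so H is negative definite and the point is a local maximum.

local maximum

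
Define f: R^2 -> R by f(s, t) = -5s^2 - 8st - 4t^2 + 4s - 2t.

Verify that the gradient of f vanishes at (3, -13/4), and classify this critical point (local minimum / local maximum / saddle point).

∇f = (-10s - 8t + 4, -8s - 8t - 2); substituting (3, -13/4) gives ∇f = (0, 0), so (3, -13/4) is indeed a critical point.
The Hessian of f is constant: H = [[-10, -8], [-8, -8]].
det(H) = (-10)·(-8) − (-8)² = 16.
det(H) > 0 and tr(H) = -18 < 0, so H is negative definite and the point is a local maximum.

local maximum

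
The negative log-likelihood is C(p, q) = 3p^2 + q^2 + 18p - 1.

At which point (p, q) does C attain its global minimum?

(-3, 0)

C(p,q) separates as A(p) + B(q) − 1, so its minimum is min A + min B − 1.
A'(p) = 6p + 18 vanishes at p ∈ {-3}; B'(q) = 2q vanishes at q ∈ {0}.
Local minima of A (where A''>0): A(-3)=-27. Local minima of B: B(0)=0.
So the global minimum of C is A(-3) + B(0) − 1 = -27 + 0 − 1 = -28, attained at (-3, 0).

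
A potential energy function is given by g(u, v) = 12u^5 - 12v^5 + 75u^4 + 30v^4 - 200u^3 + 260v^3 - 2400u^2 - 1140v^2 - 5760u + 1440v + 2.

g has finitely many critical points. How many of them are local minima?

g separates as a function of u plus a function of v, so ∇g=0 decouples.
∂g/∂u = 60(u - 4)(u + 2)(u + 3)(u + 4) = 0 at u ∈ {-4, -3, -2, 4}; ∂g/∂v = -60(v - 3)(v - 2)(v - 1)(v + 4) = 0 at v ∈ {-4, 1, 2, 3}.
The Hessian is diagonal: diag(g_uu, g_vv). Second derivatives: g_uu(-4)=-960, g_uu(-3)=420, g_uu(-2)=-720, g_uu(4)=20160; g_vv(-4)=12600, g_vv(1)=-600, g_vv(2)=360, g_vv(3)=-840.
Local minima occur where both diagonal entries positive: (-3, -4), (-3, 2), (4, -4), (4, 2). Count: 4.

4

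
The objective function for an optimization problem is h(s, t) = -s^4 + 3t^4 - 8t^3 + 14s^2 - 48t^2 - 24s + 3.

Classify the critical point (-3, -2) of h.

saddle point

The mixed partial ∂²h/∂s∂t is 0, so the Hessian at any point is diag(h_ss, h_tt) = diag(4(-3s^2 + 7), 12(3t^2 - 4t - 8)).
At (-3, -2): H = diag(-80, 144).
The eigenvalues have opposite signs, so H is indefinite: a saddle point.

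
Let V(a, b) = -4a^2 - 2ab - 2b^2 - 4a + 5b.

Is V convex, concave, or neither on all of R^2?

concave

V is quadratic, so its Hessian is the constant matrix H = [[-8, -2], [-2, -4]].
det(H) = 28, tr(H) = -12.
det(H) > 0 and tr(H) < 0, so H is negative definite everywhere: concave.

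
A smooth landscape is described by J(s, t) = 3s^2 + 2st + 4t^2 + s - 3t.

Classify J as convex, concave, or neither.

convex

J is quadratic, so its Hessian is the constant matrix H = [[6, 2], [2, 8]].
det(H) = 44, tr(H) = 14.
det(H) > 0 and tr(H) > 0, so H is positive definite everywhere: convex.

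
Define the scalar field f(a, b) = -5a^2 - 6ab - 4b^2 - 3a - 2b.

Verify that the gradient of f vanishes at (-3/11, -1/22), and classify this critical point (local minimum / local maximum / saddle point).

local maximum

∇f = (-10a - 6b - 3, -6a - 8b - 2); substituting (-3/11, -1/22) gives ∇f = (0, 0), so (-3/11, -1/22) is indeed a critical point.
The Hessian of f is constant: H = [[-10, -6], [-6, -8]].
det(H) = (-10)·(-8) − (-6)² = 44.
det(H) > 0 and tr(H) = -18 < 0, so H is negative definite and the point is a local maximum.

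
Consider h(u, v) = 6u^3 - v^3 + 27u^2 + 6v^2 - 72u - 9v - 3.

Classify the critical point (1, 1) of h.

local minimum

The mixed partial ∂²h/∂u∂v is 0, so the Hessian at any point is diag(h_uu, h_vv) = diag(18(2u + 3), 6(-v + 2)).
At (1, 1): H = diag(90, 6).
Both eigenvalues are positive, so H is positive definite: a local minimum.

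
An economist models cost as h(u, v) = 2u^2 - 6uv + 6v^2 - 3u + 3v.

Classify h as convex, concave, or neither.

h is quadratic, so its Hessian is the constant matrix H = [[4, -6], [-6, 12]].
det(H) = 12, tr(H) = 16.
det(H) > 0 and tr(H) > 0, so H is positive definite everywhere: convex.

convex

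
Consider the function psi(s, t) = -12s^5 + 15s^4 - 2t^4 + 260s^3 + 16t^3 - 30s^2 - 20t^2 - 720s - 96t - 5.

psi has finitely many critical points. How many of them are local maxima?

psi separates as a function of s plus a function of t, so ∇psi=0 decouples.
∂psi/∂s = -60(s - 4)(s - 1)(s + 1)(s + 3) = 0 at s ∈ {-3, -1, 1, 4}; ∂psi/∂t = -8(t - 4)(t - 3)(t + 1) = 0 at t ∈ {-1, 3, 4}.
The Hessian is diagonal: diag(psi_ss, psi_tt). Second derivatives: psi_ss(-3)=3360, psi_ss(-1)=-1200, psi_ss(1)=1440, psi_ss(4)=-6300; psi_tt(-1)=-160, psi_tt(3)=32, psi_tt(4)=-40.
Local maxima occur where both diagonal entries negative: (-1, -1), (-1, 4), (4, -1), (4, 4). Count: 4.

4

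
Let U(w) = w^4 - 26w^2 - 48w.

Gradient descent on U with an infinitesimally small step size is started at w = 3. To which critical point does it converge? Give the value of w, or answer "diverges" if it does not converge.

4

U'(w) = 4(w - 4)(w + 1)(w + 3), so U'(3) = -96.
Gradient descent moves in the -U' direction, i.e. w is increasing.
The nearest critical point in that direction is w = 4, where U'' = 140 > 0 (a local minimum). The iterate converges there.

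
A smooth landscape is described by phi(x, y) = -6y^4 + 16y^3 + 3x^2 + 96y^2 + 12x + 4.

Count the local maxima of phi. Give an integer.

0

phi separates as a function of x plus a function of y, so ∇phi=0 decouples.
∂phi/∂x = 6(x + 2) = 0 at x ∈ {-2}; ∂phi/∂y = -24y(y - 4)(y + 2) = 0 at y ∈ {-2, 0, 4}.
The Hessian is diagonal: diag(phi_xx, phi_yy). Second derivatives: phi_xx(-2)=6; phi_yy(-2)=-288, phi_yy(0)=192, phi_yy(4)=-576.
Local maxima occur where both diagonal entries negative: none. Count: 0.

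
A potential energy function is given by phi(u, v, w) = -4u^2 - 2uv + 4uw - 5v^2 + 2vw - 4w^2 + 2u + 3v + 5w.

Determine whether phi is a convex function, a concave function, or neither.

concave

phi is quadratic, so its Hessian is the constant matrix H = [[-8, -2, 4], [-2, -10, 2], [4, 2, -8]].
Leading principal minors: -8, 76, -448.
Signs alternate −, +, − ⇒ H ≺ 0 ⇒ concave.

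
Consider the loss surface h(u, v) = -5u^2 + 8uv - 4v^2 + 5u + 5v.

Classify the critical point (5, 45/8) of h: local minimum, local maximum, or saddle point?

The Hessian of h is constant: H = [[-10, 8], [8, -8]].
det(H) = (-10)·(-8) − 8² = 16.
det(H) > 0 and tr(H) = -18 < 0, so H is negative definite and the point is a local maximum.

local maximum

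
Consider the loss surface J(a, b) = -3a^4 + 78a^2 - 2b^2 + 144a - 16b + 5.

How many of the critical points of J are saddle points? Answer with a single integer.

J separates as a function of a plus a function of b, so ∇J=0 decouples.
∂J/∂a = -12(a - 4)(a + 1)(a + 3) = 0 at a ∈ {-3, -1, 4}; ∂J/∂b = -4(b + 4) = 0 at b ∈ {-4}.
The Hessian is diagonal: diag(J_aa, J_bb). Second derivatives: J_aa(-3)=-168, J_aa(-1)=120, J_aa(4)=-420; J_bb(-4)=-4.
Saddle points occur where the two diagonal entries have opposite signs: (-1, -4). Count: 1.

1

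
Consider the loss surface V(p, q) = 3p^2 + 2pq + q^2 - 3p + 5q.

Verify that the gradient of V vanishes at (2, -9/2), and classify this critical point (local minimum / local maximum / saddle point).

local minimum

∇V = (6p + 2q - 3, 2p + 2q + 5); substituting (2, -9/2) gives ∇V = (0, 0), so (2, -9/2) is indeed a critical point.
The Hessian of V is constant: H = [[6, 2], [2, 2]].
det(H) = 6·2 − 2² = 8.
det(H) > 0 and tr(H) = 8 > 0, so H is positive definite and the point is a local minimum.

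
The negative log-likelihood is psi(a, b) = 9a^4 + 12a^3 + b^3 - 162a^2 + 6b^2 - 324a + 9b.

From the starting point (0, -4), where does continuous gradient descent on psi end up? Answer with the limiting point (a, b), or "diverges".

diverges

psi is separable, so gradient descent decouples: a follows -∂psi/∂a, b follows -∂psi/∂b.
∂psi/∂a = 36(a - 3)(a + 1)(a + 3); at a=0 this is -324, so a increases.
∂psi/∂b = 3(b + 1)(b + 3); at b=-4 this is 9, so b decreases.
The b-coordinate has no critical point in that direction and runs off to infinity.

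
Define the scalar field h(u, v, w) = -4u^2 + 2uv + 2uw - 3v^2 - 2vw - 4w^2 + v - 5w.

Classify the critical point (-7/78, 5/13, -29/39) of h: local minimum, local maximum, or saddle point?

local maximum

The Hessian is constant: H = [[-8, 2, 2], [2, -6, -2], [2, -2, -8]].
Leading principal minors: Δ₁ = -8, Δ₂ = 44, Δ₃ = -312.
The minors alternate sign starting negative (−, +, −), so H is negative definite: a local maximum.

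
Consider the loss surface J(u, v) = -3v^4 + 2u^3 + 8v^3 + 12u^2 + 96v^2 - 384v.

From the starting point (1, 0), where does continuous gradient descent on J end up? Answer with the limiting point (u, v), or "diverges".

(0, 2)

J is separable, so gradient descent decouples: u follows -∂J/∂u, v follows -∂J/∂v.
∂J/∂u = 6u(u + 4); at u=1 this is 30, so u decreases.
∂J/∂v = -12(v - 4)(v - 2)(v + 4); at v=0 this is -384, so v increases.
u converges to its nearest critical value 0 (a local min of the u-part); v converges to 2. The iterate converges to (0, 2).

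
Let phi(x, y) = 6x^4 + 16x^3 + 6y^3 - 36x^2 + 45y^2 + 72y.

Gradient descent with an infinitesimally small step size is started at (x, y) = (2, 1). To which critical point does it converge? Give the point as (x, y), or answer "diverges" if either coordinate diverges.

(1, -1)

phi is separable, so gradient descent decouples: x follows -∂phi/∂x, y follows -∂phi/∂y.
∂phi/∂x = 24x(x - 1)(x + 3); at x=2 this is 240, so x decreases.
∂phi/∂y = 18(y + 1)(y + 4); at y=1 this is 180, so y decreases.
x converges to its nearest critical value 1 (a local min of the x-part); y converges to -1. The iterate converges to (1, -1).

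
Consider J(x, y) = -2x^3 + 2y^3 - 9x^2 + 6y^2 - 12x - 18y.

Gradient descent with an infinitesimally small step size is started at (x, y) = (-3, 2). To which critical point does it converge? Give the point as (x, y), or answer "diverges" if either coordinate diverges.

(-2, 1)

J is separable, so gradient descent decouples: x follows -∂J/∂x, y follows -∂J/∂y.
∂J/∂x = -6(x + 1)(x + 2); at x=-3 this is -12, so x increases.
∂J/∂y = 6(y - 1)(y + 3); at y=2 this is 30, so y decreases.
x converges to its nearest critical value -2 (a local min of the x-part); y converges to 1. The iterate converges to (-2, 1).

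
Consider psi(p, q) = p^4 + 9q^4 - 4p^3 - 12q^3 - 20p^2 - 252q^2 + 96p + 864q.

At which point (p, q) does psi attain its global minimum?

(-3, -4)

psi(p,q) separates as A(p) + B(q), so its minimum is min A + min B.
A'(p) = 4(p - 4)(p - 2)(p + 3) vanishes at p ∈ {-3, 2, 4}; B'(q) = 36(q - 3)(q - 2)(q + 4) vanishes at q ∈ {-4, 2, 3}.
Local minima of A (where A''>0): A(-3)=-279, A(4)=64. Local minima of B: B(-4)=-4416, B(3)=729.
So the global minimum of psi is A(-3) + B(-4) = -279 − 4416 = -4695, attained at (-3, -4).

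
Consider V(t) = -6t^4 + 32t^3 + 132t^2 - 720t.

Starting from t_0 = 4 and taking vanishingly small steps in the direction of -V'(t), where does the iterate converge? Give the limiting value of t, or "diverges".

V'(t) = -24(t - 5)(t - 2)(t + 3), so V'(4) = 336.
Gradient descent moves in the -V' direction, i.e. t is decreasing.
The nearest critical point in that direction is t = 2, where V'' = 360 > 0 (a local minimum). The iterate converges there.

2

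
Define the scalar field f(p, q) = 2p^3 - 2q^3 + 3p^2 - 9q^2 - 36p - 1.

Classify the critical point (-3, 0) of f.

The mixed partial ∂²f/∂p∂q is 0, so the Hessian at any point is diag(f_pp, f_qq) = diag(6(2p + 1), -6(2q + 3)).
At (-3, 0): H = diag(-30, -18).
Both eigenvalues are negative, so H is negative definite: a local maximum.

local maximum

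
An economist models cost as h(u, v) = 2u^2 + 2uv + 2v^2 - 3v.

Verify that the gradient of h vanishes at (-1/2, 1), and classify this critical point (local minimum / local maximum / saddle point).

local minimum

∇h = (4u + 2v, 2u + 4v - 3); substituting (-1/2, 1) gives ∇h = (0, 0), so (-1/2, 1) is indeed a critical point.
The Hessian of h is constant: H = [[4, 2], [2, 4]].
det(H) = 4·4 − 2² = 12.
det(H) > 0 and tr(H) = 8 > 0, so H is positive definite and the point is a local minimum.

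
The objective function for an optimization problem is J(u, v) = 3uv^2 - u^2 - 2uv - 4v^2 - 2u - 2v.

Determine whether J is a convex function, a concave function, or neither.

neither

The term 3uv^2 is cubic, so the Hessian is not constant.
∂²J/∂v² = 6u - 8, which takes both signs as u varies (negative for sufficiently negative u). A diagonal entry of the Hessian changing sign means the Hessian is neither positive- nor negative-semidefinite on all of R^2.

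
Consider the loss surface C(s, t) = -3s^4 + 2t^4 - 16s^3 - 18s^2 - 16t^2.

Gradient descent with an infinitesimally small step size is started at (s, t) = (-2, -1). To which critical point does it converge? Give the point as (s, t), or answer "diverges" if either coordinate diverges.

(-1, -2)

C is separable, so gradient descent decouples: s follows -∂C/∂s, t follows -∂C/∂t.
∂C/∂s = -12s(s + 1)(s + 3); at s=-2 this is -24, so s increases.
∂C/∂t = 8t(t - 2)(t + 2); at t=-1 this is 24, so t decreases.
s converges to its nearest critical value -1 (a local min of the s-part); t converges to -2. The iterate converges to (-1, -2).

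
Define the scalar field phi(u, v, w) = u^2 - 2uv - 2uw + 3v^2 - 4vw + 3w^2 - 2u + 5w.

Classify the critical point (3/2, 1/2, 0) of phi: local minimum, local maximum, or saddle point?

The Hessian is constant: H = [[2, -2, -2], [-2, 6, -4], [-2, -4, 6]].
Leading principal minors: Δ₁ = 2, Δ₂ = 8, Δ₃ = -40.
The minors fit neither the all-positive nor the alternating-sign pattern, so H is indefinite: a saddle point.

saddle point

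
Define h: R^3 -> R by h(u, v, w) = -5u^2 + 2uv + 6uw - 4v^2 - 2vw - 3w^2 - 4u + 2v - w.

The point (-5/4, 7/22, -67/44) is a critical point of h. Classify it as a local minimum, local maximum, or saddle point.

local maximum

The Hessian is constant: H = [[-10, 2, 6], [2, -8, -2], [6, -2, -6]].
Leading principal minors: Δ₁ = -10, Δ₂ = 76, Δ₃ = -176.
The minors alternate sign starting negative (−, +, −), so H is negative definite: a local maximum.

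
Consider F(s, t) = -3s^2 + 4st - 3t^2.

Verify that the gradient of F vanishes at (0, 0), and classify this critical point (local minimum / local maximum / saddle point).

∇F = (-6s + 4t, 4s - 6t); substituting (0, 0) gives ∇F = (0, 0), so (0, 0) is indeed a critical point.
The Hessian of F is constant: H = [[-6, 4], [4, -6]].
det(H) = (-6)·(-6) − 4² = 20.
det(H) > 0 and tr(H) = -12 < 0, so H is negative definite and the point is a local maximum.

local maximum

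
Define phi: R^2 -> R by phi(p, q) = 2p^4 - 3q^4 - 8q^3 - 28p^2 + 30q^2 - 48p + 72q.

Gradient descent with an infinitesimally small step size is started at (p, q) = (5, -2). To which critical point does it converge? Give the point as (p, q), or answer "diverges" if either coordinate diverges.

(3, -1)

phi is separable, so gradient descent decouples: p follows -∂phi/∂p, q follows -∂phi/∂q.
∂phi/∂p = 8(p - 3)(p + 1)(p + 2); at p=5 this is 672, so p decreases.
∂phi/∂q = -12(q - 2)(q + 1)(q + 3); at q=-2 this is -48, so q increases.
p converges to its nearest critical value 3 (a local min of the p-part); q converges to -1. The iterate converges to (3, -1).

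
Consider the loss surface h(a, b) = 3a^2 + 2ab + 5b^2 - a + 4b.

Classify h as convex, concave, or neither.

h is quadratic, so its Hessian is the constant matrix H = [[6, 2], [2, 10]].
det(H) = 56, tr(H) = 16.
det(H) > 0 and tr(H) > 0, so H is positive definite everywhere: convex.

convex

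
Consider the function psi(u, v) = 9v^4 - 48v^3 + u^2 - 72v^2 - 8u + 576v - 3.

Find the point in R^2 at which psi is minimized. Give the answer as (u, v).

psi(u,v) separates as P(u) + Q(v) − 3, so its minimum is min P + min Q − 3.
P'(u) = 2u - 8 vanishes at u ∈ {4}; Q'(v) = 36(v - 4)(v - 2)(v + 2) vanishes at v ∈ {-2, 2, 4}.
Local minima of P (where P''>0): P(4)=-16. Local minima of Q: Q(-2)=-912, Q(4)=384.
So the global minimum of psi is P(4) + Q(-2) − 3 = -16 − 912 − 3 = -931, attained at (4, -2).

(4, -2)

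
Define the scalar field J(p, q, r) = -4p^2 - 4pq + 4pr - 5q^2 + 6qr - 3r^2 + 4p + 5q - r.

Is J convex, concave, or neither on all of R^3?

concave

J is quadratic, so its Hessian is the constant matrix H = [[-8, -4, 4], [-4, -10, 6], [4, 6, -6]].
Leading principal minors: -8, 64, -128.
Signs alternate −, +, − ⇒ H ≺ 0 ⇒ concave.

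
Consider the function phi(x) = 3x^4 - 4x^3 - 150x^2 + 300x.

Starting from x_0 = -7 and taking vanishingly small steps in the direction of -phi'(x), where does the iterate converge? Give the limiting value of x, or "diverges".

-5

phi'(x) = 12(x - 5)(x - 1)(x + 5), so phi'(-7) = -2304.
Gradient descent moves in the -phi' direction, i.e. x is increasing.
The nearest critical point in that direction is x = -5, where phi'' = 720 > 0 (a local minimum). The iterate converges there.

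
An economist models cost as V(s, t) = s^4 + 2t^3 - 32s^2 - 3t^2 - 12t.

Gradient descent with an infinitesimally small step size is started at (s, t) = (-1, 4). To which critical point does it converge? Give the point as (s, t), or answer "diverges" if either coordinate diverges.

(-4, 2)

V is separable, so gradient descent decouples: s follows -∂V/∂s, t follows -∂V/∂t.
∂V/∂s = 4s(s - 4)(s + 4); at s=-1 this is 60, so s decreases.
∂V/∂t = 6(t - 2)(t + 1); at t=4 this is 60, so t decreases.
s converges to its nearest critical value -4 (a local min of the s-part); t converges to 2. The iterate converges to (-4, 2).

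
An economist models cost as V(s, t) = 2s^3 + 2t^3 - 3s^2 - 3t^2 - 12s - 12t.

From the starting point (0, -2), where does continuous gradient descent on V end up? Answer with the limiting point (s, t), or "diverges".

diverges

V is separable, so gradient descent decouples: s follows -∂V/∂s, t follows -∂V/∂t.
∂V/∂s = 6(s - 2)(s + 1); at s=0 this is -12, so s increases.
∂V/∂t = 6(t - 2)(t + 1); at t=-2 this is 24, so t decreases.
The t-coordinate has no critical point in that direction and runs off to infinity.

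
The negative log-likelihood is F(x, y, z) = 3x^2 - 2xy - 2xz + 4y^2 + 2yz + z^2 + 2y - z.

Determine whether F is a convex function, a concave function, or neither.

convex

F is quadratic, so its Hessian is the constant matrix H = [[6, -2, -2], [-2, 8, 2], [-2, 2, 2]].
Leading principal minors: 6, 44, 48.
All positive ⇒ H ≻ 0 ⇒ convex.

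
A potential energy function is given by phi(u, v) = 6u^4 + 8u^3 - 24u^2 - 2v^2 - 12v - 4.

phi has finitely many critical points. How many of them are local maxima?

phi separates as a function of u plus a function of v, so ∇phi=0 decouples.
∂phi/∂u = 24u(u - 1)(u + 2) = 0 at u ∈ {-2, 0, 1}; ∂phi/∂v = -4(v + 3) = 0 at v ∈ {-3}.
The Hessian is diagonal: diag(phi_uu, phi_vv). Second derivatives: phi_uu(-2)=144, phi_uu(0)=-48, phi_uu(1)=72; phi_vv(-3)=-4.
Local maxima occur where both diagonal entries negative: (0, -3). Count: 1.

1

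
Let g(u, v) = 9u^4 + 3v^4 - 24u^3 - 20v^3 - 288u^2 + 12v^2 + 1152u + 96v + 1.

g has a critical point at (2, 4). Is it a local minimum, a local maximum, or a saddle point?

saddle point

The mixed partial ∂²g/∂u∂v is 0, so the Hessian at any point is diag(g_uu, g_vv) = diag(36(3u^2 - 4u - 16), 12(3v^2 - 10v + 2)).
At (2, 4): H = diag(-432, 120).
The eigenvalues have opposite signs, so H is indefinite: a saddle point.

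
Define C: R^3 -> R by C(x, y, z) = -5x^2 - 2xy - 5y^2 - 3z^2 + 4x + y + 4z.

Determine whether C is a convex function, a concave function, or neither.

concave

C is quadratic, so its Hessian is the constant matrix H = [[-10, -2, 0], [-2, -10, 0], [0, 0, -6]].
Leading principal minors: -10, 96, -576.
Signs alternate −, +, − ⇒ H ≺ 0 ⇒ concave.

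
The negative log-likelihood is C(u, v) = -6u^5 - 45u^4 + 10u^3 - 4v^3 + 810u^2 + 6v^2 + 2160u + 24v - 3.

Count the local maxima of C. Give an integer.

C separates as a function of u plus a function of v, so ∇C=0 decouples.
∂C/∂u = -30(u - 3)(u + 2)(u + 3)(u + 4) = 0 at u ∈ {-4, -3, -2, 3}; ∂C/∂v = -12(v - 2)(v + 1) = 0 at v ∈ {-1, 2}.
The Hessian is diagonal: diag(C_uu, C_vv). Second derivatives: C_uu(-4)=420, C_uu(-3)=-180, C_uu(-2)=300, C_uu(3)=-6300; C_vv(-1)=36, C_vv(2)=-36.
Local maxima occur where both diagonal entries negative: (-3, 2), (3, 2). Count: 2.

2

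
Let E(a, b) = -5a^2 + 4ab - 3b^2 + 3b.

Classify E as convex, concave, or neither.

E is quadratic, so its Hessian is the constant matrix H = [[-10, 4], [4, -6]].
det(H) = 44, tr(H) = -16.
det(H) > 0 and tr(H) < 0, so H is negative definite everywhere: concave.

concave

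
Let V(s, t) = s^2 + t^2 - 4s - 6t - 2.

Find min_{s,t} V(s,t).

-15

V(s,t) separates as P(s) + Q(t) − 2, so its minimum is min P + min Q − 2.
P'(s) = 2s - 4 vanishes at s ∈ {2}; Q'(t) = 2(t - 3) vanishes at t ∈ {3}.
Local minima of P (where P''>0): P(2)=-4. Local minima of Q: Q(3)=-9.
So the global minimum of V is P(2) + Q(3) − 2 = -4 − 9 − 2 = -15, attained at (2, 3).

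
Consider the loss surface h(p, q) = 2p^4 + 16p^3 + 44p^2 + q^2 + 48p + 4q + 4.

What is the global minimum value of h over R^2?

-18

h(p,q) separates as A(p) + B(q) + 4, so its minimum is min A + min B + 4.
A'(p) = 8(p + 1)(p + 2)(p + 3) vanishes at p ∈ {-3, -2, -1}; B'(q) = 2q + 4 vanishes at q ∈ {-2}.
Local minima of A (where A''>0): A(-3)=-18, A(-1)=-18. Local minima of B: B(-2)=-4.
So the global minimum of h is A(-3) + B(-2) + 4 = -18 − 4 + 4 = -18, attained at (-3, -2).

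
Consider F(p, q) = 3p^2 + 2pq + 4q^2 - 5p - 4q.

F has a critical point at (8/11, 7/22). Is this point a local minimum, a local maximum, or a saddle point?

local minimum

The Hessian of F is constant: H = [[6, 2], [2, 8]].
det(H) = 6·8 − 2² = 44.
det(H) > 0 and tr(H) = 14 > 0, so H is positive definite and the point is a local minimum.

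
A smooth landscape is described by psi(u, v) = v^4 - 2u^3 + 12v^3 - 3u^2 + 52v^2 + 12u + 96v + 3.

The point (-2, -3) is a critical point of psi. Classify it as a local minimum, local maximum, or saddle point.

The mixed partial ∂²psi/∂u∂v is 0, so the Hessian at any point is diag(psi_uu, psi_vv) = diag(-6(2u + 1), 4(3v^2 + 18v + 26)).
At (-2, -3): H = diag(18, -4).
The eigenvalues have opposite signs, so H is indefinite: a saddle point.

saddle point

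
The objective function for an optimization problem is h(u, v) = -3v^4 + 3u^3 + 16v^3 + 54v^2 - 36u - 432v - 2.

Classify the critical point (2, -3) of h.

saddle point

The mixed partial ∂²h/∂u∂v is 0, so the Hessian at any point is diag(h_uu, h_vv) = diag(18u, 12(-3v^2 + 8v + 9)).
At (2, -3): H = diag(36, -504).
The eigenvalues have opposite signs, so H is indefinite: a saddle point.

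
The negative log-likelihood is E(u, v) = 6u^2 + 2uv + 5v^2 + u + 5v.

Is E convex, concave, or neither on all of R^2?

convex

E is quadratic, so its Hessian is the constant matrix H = [[12, 2], [2, 10]].
det(H) = 116, tr(H) = 22.
det(H) > 0 and tr(H) > 0, so H is positive definite everywhere: convex.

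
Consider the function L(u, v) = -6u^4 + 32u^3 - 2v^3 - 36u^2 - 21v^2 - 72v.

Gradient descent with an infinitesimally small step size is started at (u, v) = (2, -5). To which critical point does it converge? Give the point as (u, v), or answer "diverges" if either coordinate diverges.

(1, -4)

L is separable, so gradient descent decouples: u follows -∂L/∂u, v follows -∂L/∂v.
∂L/∂u = -24u(u - 3)(u - 1); at u=2 this is 48, so u decreases.
∂L/∂v = -6(v + 3)(v + 4); at v=-5 this is -12, so v increases.
u converges to its nearest critical value 1 (a local min of the u-part); v converges to -4. The iterate converges to (1, -4).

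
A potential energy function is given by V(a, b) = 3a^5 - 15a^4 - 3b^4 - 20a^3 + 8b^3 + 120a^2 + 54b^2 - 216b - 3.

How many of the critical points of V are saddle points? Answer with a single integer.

6

V separates as a function of a plus a function of b, so ∇V=0 decouples.
∂V/∂a = 15a(a - 4)(a - 2)(a + 2) = 0 at a ∈ {-2, 0, 2, 4}; ∂V/∂b = -12(b - 3)(b - 2)(b + 3) = 0 at b ∈ {-3, 2, 3}.
The Hessian is diagonal: diag(V_aa, V_bb). Second derivatives: V_aa(-2)=-720, V_aa(0)=240, V_aa(2)=-240, V_aa(4)=720; V_bb(-3)=-360, V_bb(2)=60, V_bb(3)=-72.
Saddle points occur where the two diagonal entries have opposite signs: (-2, 2), (0, -3), (0, 3), (2, 2), (4, -3), (4, 3). Count: 6.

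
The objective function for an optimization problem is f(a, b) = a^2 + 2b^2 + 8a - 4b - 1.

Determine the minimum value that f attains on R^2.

f(a,b) separates as P(a) + Q(b) − 1, so its minimum is min P + min Q − 1.
P'(a) = 2a + 8 vanishes at a ∈ {-4}; Q'(b) = 4b - 4 vanishes at b ∈ {1}.
Local minima of P (where P''>0): P(-4)=-16. Local minima of Q: Q(1)=-2.
So the global minimum of f is P(-4) + Q(1) − 1 = -16 − 2 − 1 = -19, attained at (-4, 1).

-19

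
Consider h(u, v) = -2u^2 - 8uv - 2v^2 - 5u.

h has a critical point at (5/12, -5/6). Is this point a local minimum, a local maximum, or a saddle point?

The Hessian of h is constant: H = [[-4, -8], [-8, -4]].
det(H) = (-4)·(-4) − (-8)² = -48.
Since det(H) < 0, H is indefinite and the critical point is a saddle point.

saddle point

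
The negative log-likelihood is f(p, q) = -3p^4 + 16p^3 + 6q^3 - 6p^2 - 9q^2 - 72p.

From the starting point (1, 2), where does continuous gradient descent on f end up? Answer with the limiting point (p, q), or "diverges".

(2, 1)

f is separable, so gradient descent decouples: p follows -∂f/∂p, q follows -∂f/∂q.
∂f/∂p = -12(p - 3)(p - 2)(p + 1); at p=1 this is -48, so p increases.
∂f/∂q = 18q(q - 1); at q=2 this is 36, so q decreases.
p converges to its nearest critical value 2 (a local min of the p-part); q converges to 1. The iterate converges to (2, 1).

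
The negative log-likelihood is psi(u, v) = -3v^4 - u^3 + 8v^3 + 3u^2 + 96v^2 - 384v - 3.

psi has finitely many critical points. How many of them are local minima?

psi separates as a function of u plus a function of v, so ∇psi=0 decouples.
∂psi/∂u = -3u(u - 2) = 0 at u ∈ {0, 2}; ∂psi/∂v = -12(v - 4)(v - 2)(v + 4) = 0 at v ∈ {-4, 2, 4}.
The Hessian is diagonal: diag(psi_uu, psi_vv). Second derivatives: psi_uu(0)=6, psi_uu(2)=-6; psi_vv(-4)=-576, psi_vv(2)=144, psi_vv(4)=-192.
Local minima occur where both diagonal entries positive: (0, 2). Count: 1.

1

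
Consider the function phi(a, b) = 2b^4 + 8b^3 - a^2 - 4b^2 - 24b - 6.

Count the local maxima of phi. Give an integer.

phi separates as a function of a plus a function of b, so ∇phi=0 decouples.
∂phi/∂a = -2a = 0 at a ∈ {0}; ∂phi/∂b = 8(b - 1)(b + 1)(b + 3) = 0 at b ∈ {-3, -1, 1}.
The Hessian is diagonal: diag(phi_aa, phi_bb). Second derivatives: phi_aa(0)=-2; phi_bb(-3)=64, phi_bb(-1)=-32, phi_bb(1)=64.
Local maxima occur where both diagonal entries negative: (0, -1). Count: 1.

1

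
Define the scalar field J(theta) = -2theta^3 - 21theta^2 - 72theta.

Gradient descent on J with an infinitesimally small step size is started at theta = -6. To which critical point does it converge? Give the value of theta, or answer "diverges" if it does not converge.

-4

J'(theta) = -6(theta + 3)(theta + 4), so J'(-6) = -36.
Gradient descent moves in the -J' direction, i.e. theta is increasing.
The nearest critical point in that direction is theta = -4, where J'' = 6 > 0 (a local minimum). The iterate converges there.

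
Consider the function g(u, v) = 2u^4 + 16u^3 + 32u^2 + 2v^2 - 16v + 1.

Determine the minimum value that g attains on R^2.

-31

g(u,v) separates as P(u) + Q(v) + 1, so its minimum is min P + min Q + 1.
P'(u) = 8u(u + 2)(u + 4) vanishes at u ∈ {-4, -2, 0}; Q'(v) = 4v - 16 vanishes at v ∈ {4}.
Local minima of P (where P''>0): P(-4)=0, P(0)=0. Local minima of Q: Q(4)=-32.
So the global minimum of g is P(-4) + Q(4) + 1 = 0 − 32 + 1 = -31, attained at (-4, 4).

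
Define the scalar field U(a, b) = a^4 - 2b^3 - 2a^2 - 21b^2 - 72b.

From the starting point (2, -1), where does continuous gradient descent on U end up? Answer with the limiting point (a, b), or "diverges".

diverges

U is separable, so gradient descent decouples: a follows -∂U/∂a, b follows -∂U/∂b.
∂U/∂a = 4a(a - 1)(a + 1); at a=2 this is 24, so a decreases.
∂U/∂b = -6(b + 3)(b + 4); at b=-1 this is -36, so b increases.
The b-coordinate has no critical point in that direction and runs off to infinity.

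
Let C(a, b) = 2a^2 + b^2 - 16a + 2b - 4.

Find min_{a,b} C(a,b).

C(a,b) separates as P(a) + Q(b) − 4, so its minimum is min P + min Q − 4.
P'(a) = 4a - 16 vanishes at a ∈ {4}; Q'(b) = 2b + 2 vanishes at b ∈ {-1}.
Local minima of P (where P''>0): P(4)=-32. Local minima of Q: Q(-1)=-1.
So the global minimum of C is P(4) + Q(-1) − 4 = -32 − 1 − 4 = -37, attained at (4, -1).

-37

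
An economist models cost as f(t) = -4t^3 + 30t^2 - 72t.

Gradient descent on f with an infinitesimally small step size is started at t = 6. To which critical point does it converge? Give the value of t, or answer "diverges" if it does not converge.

f'(t) = -12(t - 3)(t - 2), so f'(6) = -144.
Gradient descent moves in the -f' direction, i.e. t is increasing.
There is no critical point above t=6, and f' keeps the same sign, so the iterate runs off to +∞.

diverges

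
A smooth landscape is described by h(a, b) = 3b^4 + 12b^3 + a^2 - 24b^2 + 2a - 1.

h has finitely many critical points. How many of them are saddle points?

1

h separates as a function of a plus a function of b, so ∇h=0 decouples.
∂h/∂a = 2(a + 1) = 0 at a ∈ {-1}; ∂h/∂b = 12b(b - 1)(b + 4) = 0 at b ∈ {-4, 0, 1}.
The Hessian is diagonal: diag(h_aa, h_bb). Second derivatives: h_aa(-1)=2; h_bb(-4)=240, h_bb(0)=-48, h_bb(1)=60.
Saddle points occur where the two diagonal entries have opposite signs: (-1, 0). Count: 1.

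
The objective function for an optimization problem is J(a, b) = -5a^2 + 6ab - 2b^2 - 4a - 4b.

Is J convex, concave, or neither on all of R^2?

concave

J is quadratic, so its Hessian is the constant matrix H = [[-10, 6], [6, -4]].
det(H) = 4, tr(H) = -14.
det(H) > 0 and tr(H) < 0, so H is negative definite everywhere: concave.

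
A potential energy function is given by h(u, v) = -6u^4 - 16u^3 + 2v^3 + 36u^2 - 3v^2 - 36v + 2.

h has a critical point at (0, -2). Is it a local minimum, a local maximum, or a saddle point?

The mixed partial ∂²h/∂u∂v is 0, so the Hessian at any point is diag(h_uu, h_vv) = diag(24(-3u^2 - 4u + 3), 6(2v - 1)).
At (0, -2): H = diag(72, -30).
The eigenvalues have opposite signs, so H is indefinite: a saddle point.

saddle point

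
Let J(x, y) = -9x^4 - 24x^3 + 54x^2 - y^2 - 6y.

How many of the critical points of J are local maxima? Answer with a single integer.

2

J separates as a function of x plus a function of y, so ∇J=0 decouples.
∂J/∂x = -36x(x - 1)(x + 3) = 0 at x ∈ {-3, 0, 1}; ∂J/∂y = -2(y + 3) = 0 at y ∈ {-3}.
The Hessian is diagonal: diag(J_xx, J_yy). Second derivatives: J_xx(-3)=-432, J_xx(0)=108, J_xx(1)=-144; J_yy(-3)=-2.
Local maxima occur where both diagonal entries negative: (-3, -3), (1, -3). Count: 2.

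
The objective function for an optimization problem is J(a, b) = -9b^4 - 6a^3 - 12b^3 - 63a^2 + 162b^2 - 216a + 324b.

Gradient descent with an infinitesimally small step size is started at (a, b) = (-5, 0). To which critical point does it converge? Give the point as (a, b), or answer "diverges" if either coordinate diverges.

J is separable, so gradient descent decouples: a follows -∂J/∂a, b follows -∂J/∂b.
∂J/∂a = -18(a + 3)(a + 4); at a=-5 this is -36, so a increases.
∂J/∂b = -36(b - 3)(b + 1)(b + 3); at b=0 this is 324, so b decreases.
a converges to its nearest critical value -4 (a local min of the a-part); b converges to -1. The iterate converges to (-4, -1).

(-4, -1)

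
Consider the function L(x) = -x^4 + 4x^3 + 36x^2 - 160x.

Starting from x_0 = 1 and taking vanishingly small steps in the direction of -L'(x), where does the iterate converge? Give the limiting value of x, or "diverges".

L'(x) = -4(x - 5)(x - 2)(x + 4), so L'(1) = -80.
Gradient descent moves in the -L' direction, i.e. x is increasing.
The nearest critical point in that direction is x = 2, where L'' = 72 > 0 (a local minimum). The iterate converges there.

2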